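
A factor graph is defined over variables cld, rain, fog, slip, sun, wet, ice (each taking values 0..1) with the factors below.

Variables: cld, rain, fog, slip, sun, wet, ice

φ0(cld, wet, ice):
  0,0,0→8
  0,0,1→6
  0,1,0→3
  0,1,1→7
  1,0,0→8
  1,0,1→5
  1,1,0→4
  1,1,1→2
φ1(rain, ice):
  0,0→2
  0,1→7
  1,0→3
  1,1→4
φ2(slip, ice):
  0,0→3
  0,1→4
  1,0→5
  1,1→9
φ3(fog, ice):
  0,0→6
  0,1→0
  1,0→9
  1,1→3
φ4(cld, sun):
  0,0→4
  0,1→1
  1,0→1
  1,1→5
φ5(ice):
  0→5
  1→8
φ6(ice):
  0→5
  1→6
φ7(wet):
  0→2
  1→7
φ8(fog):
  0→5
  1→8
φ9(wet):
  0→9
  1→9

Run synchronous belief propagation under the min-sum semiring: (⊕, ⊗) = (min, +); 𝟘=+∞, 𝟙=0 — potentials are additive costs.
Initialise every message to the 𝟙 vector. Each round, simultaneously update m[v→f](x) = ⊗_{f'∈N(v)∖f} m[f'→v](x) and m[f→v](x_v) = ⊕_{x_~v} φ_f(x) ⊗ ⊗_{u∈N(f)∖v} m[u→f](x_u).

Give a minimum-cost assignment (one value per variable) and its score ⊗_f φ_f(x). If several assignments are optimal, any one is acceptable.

assignment: (cld=1, rain=1, fog=0, slip=0, sun=0, wet=0, ice=1); score = 44

init: all messages = 𝟙 over 2 values
r1 m[φ0→cld] = [3, 2]
r1 m[φ0→wet] = [5, 2]
r1 m[φ0→ice] = [3, 2]
r1 m[φ1→rain] = [2, 3]
r1 m[φ1→ice] = [2, 4]
r1 m[φ2→slip] = [3, 5]
r1 m[φ2→ice] = [3, 4]
r1 m[φ3→fog] = [0, 3]
r1 m[φ3→ice] = [6, 0]
r1 m[φ4→cld] = [1, 1]
r1 m[φ4→sun] = [1, 1]
r1 m[φ5→ice] = [5, 8]
r1 m[φ6→ice] = [5, 6]
r1 m[φ7→wet] = [2, 7]
r1 m[φ8→fog] = [5, 8]
r1 m[φ9→wet] = [9, 9]
r1 m[cld→φ0] = [0, 0]
r1 m[cld→φ4] = [0, 0]
r1 m[rain→φ1] = [0, 0]
r1 m[fog→φ3] = [0, 0]
r1 m[fog→φ8] = [0, 0]
r1 m[slip→φ2] = [0, 0]
r1 m[sun→φ4] = [0, 0]
r1 m[wet→φ0] = [0, 0]
r1 m[wet→φ7] = [0, 0]
r1 m[wet→φ9] = [0, 0]
r1 m[ice→φ0] = [0, 0]
r1 m[ice→φ1] = [0, 0]
r1 m[ice→φ2] = [0, 0]
r1 m[ice→φ3] = [0, 0]
r1 m[ice→φ5] = [0, 0]
r1 m[ice→φ6] = [0, 0]
r2 m[φ0→cld] = [3, 2]
r2 m[φ0→wet] = [5, 2]
r2 m[φ0→ice] = [3, 2]
r2 m[φ1→rain] = [2, 3]
r2 m[φ1→ice] = [2, 4]
r2 m[φ2→slip] = [3, 5]
r2 m[φ2→ice] = [3, 4]
r2 m[φ3→fog] = [0, 3]
r2 m[φ3→ice] = [6, 0]
r2 m[φ4→cld] = [1, 1]
r2 m[φ4→sun] = [1, 1]
r2 m[φ5→ice] = [5, 8]
r2 m[φ6→ice] = [5, 6]
r2 m[φ7→wet] = [2, 7]
r2 m[φ8→fog] = [5, 8]
r2 m[φ9→wet] = [9, 9]
r2 m[cld→φ0] = [1, 1]
r2 m[cld→φ4] = [3, 2]
r2 m[rain→φ1] = [0, 0]
r2 m[fog→φ3] = [5, 8]
r2 m[fog→φ8] = [0, 3]
r2 m[slip→φ2] = [0, 0]
r2 m[sun→φ4] = [0, 0]
r2 m[wet→φ0] = [11, 16]
r2 m[wet→φ7] = [14, 11]
r2 m[wet→φ9] = [7, 9]
r2 m[ice→φ0] = [21, 22]
r2 m[ice→φ1] = [22, 20]
r2 m[ice→φ2] = [21, 20]
r2 m[ice→φ3] = [18, 24]
r2 m[ice→φ5] = [19, 16]
r2 m[ice→φ6] = [19, 18]
r3 m[φ0→cld] = [39, 38]
r3 m[φ0→wet] = [28, 25]
r3 m[φ0→ice] = [20, 17]
r3 m[φ1→rain] = [24, 24]
r3 m[φ1→ice] = [2, 4]
r3 m[φ2→slip] = [24, 26]
r3 m[φ2→ice] = [3, 4]
r3 m[φ3→fog] = [24, 27]
r3 m[φ3→ice] = [11, 5]
r3 m[φ4→cld] = [1, 1]
r3 m[φ4→sun] = [3, 4]
r3 m[φ5→ice] = [5, 8]
r3 m[φ6→ice] = [5, 6]
r3 m[φ7→wet] = [2, 7]
r3 m[φ8→fog] = [5, 8]
r3 m[φ9→wet] = [9, 9]
r3 m[cld→φ0] = [1, 1]
r3 m[cld→φ4] = [3, 2]
r3 m[rain→φ1] = [0, 0]
r3 m[fog→φ3] = [5, 8]
r3 m[fog→φ8] = [0, 3]
r3 m[slip→φ2] = [0, 0]
r3 m[sun→φ4] = [0, 0]
r3 m[wet→φ0] = [11, 16]
r3 m[wet→φ7] = [14, 11]
r3 m[wet→φ9] = [7, 9]
r3 m[ice→φ0] = [21, 22]
r3 m[ice→φ1] = [22, 20]
r3 m[ice→φ2] = [21, 20]
r3 m[ice→φ3] = [18, 24]
r3 m[ice→φ5] = [19, 16]
r3 m[ice→φ6] = [19, 18]
r4 m[φ0→cld] = [39, 38]
r4 m[φ0→wet] = [28, 25]
r4 m[φ0→ice] = [20, 17]
r4 m[φ1→rain] = [24, 24]
r4 m[φ1→ice] = [2, 4]
r4 m[φ2→slip] = [24, 26]
r4 m[φ2→ice] = [3, 4]
r4 m[φ3→fog] = [24, 27]
r4 m[φ3→ice] = [11, 5]
r4 m[φ4→cld] = [1, 1]
r4 m[φ4→sun] = [3, 4]
r4 m[φ5→ice] = [5, 8]
r4 m[φ6→ice] = [5, 6]
r4 m[φ7→wet] = [2, 7]
r4 m[φ8→fog] = [5, 8]
r4 m[φ9→wet] = [9, 9]
r4 m[cld→φ0] = [1, 1]
r4 m[cld→φ4] = [39, 38]
r4 m[rain→φ1] = [0, 0]
r4 m[fog→φ3] = [5, 8]
r4 m[fog→φ8] = [24, 27]
r4 m[slip→φ2] = [0, 0]
r4 m[sun→φ4] = [0, 0]
r4 m[wet→φ0] = [11, 16]
r4 m[wet→φ7] = [37, 34]
r4 m[wet→φ9] = [30, 32]
r4 m[ice→φ0] = [26, 27]
r4 m[ice→φ1] = [44, 40]
r4 m[ice→φ2] = [43, 40]
r4 m[ice→φ3] = [35, 39]
r4 m[ice→φ5] = [41, 36]
r4 m[ice→φ6] = [41, 38]
r5 m[φ0→cld] = [44, 43]
r5 m[φ0→wet] = [33, 30]
r5 m[φ0→ice] = [20, 17]
r5 m[φ1→rain] = [46, 44]
r5 m[φ1→ice] = [2, 4]
r5 m[φ2→slip] = [44, 48]
r5 m[φ2→ice] = [3, 4]
r5 m[φ3→fog] = [39, 42]
r5 m[φ3→ice] = [11, 5]
r5 m[φ4→cld] = [1, 1]
r5 m[φ4→sun] = [39, 40]
r5 m[φ5→ice] = [5, 8]
r5 m[φ6→ice] = [5, 6]
r5 m[φ7→wet] = [2, 7]
r5 m[φ8→fog] = [5, 8]
r5 m[φ9→wet] = [9, 9]
r5 m[cld→φ0] = [1, 1]
r5 m[cld→φ4] = [39, 38]
r5 m[rain→φ1] = [0, 0]
r5 m[fog→φ3] = [5, 8]
r5 m[fog→φ8] = [24, 27]
r5 m[slip→φ2] = [0, 0]
r5 m[sun→φ4] = [0, 0]
r5 m[wet→φ0] = [11, 16]
r5 m[wet→φ7] = [37, 34]
r5 m[wet→φ9] = [30, 32]
r5 m[ice→φ0] = [26, 27]
r5 m[ice→φ1] = [44, 40]
r5 m[ice→φ2] = [43, 40]
r5 m[ice→φ3] = [35, 39]
r5 m[ice→φ5] = [41, 36]
r5 m[ice→φ6] = [41, 38]
r6 m[φ0→cld] = [44, 43]
r6 m[φ0→wet] = [33, 30]
r6 m[φ0→ice] = [20, 17]
r6 m[φ1→rain] = [46, 44]
r6 m[φ1→ice] = [2, 4]
r6 m[φ2→slip] = [44, 48]
r6 m[φ2→ice] = [3, 4]
r6 m[φ3→fog] = [39, 42]
r6 m[φ3→ice] = [11, 5]
r6 m[φ4→cld] = [1, 1]
r6 m[φ4→sun] = [39, 40]
r6 m[φ5→ice] = [5, 8]
r6 m[φ6→ice] = [5, 6]
r6 m[φ7→wet] = [2, 7]
r6 m[φ8→fog] = [5, 8]
r6 m[φ9→wet] = [9, 9]
r6 m[cld→φ0] = [1, 1]
r6 m[cld→φ4] = [44, 43]
r6 m[rain→φ1] = [0, 0]
r6 m[fog→φ3] = [5, 8]
r6 m[fog→φ8] = [39, 42]
r6 m[slip→φ2] = [0, 0]
r6 m[sun→φ4] = [0, 0]
r6 m[wet→φ0] = [11, 16]
r6 m[wet→φ7] = [42, 39]
r6 m[wet→φ9] = [35, 37]
r6 m[ice→φ0] = [26, 27]
r6 m[ice→φ1] = [44, 40]
r6 m[ice→φ2] = [43, 40]
r6 m[ice→φ3] = [35, 39]
r6 m[ice→φ5] = [41, 36]
r6 m[ice→φ6] = [41, 38]
r7 m[φ0→cld] = [44, 43]
r7 m[φ0→wet] = [33, 30]
r7 m[φ0→ice] = [20, 17]
r7 m[φ1→rain] = [46, 44]
r7 m[φ1→ice] = [2, 4]
r7 m[φ2→slip] = [44, 48]
r7 m[φ2→ice] = [3, 4]
r7 m[φ3→fog] = [39, 42]
r7 m[φ3→ice] = [11, 5]
r7 m[φ4→cld] = [1, 1]
r7 m[φ4→sun] = [44, 45]
r7 m[φ5→ice] = [5, 8]
r7 m[φ6→ice] = [5, 6]
r7 m[φ7→wet] = [2, 7]
r7 m[φ8→fog] = [5, 8]
r7 m[φ9→wet] = [9, 9]
r7 m[cld→φ0] = [1, 1]
r7 m[cld→φ4] = [44, 43]
r7 m[rain→φ1] = [0, 0]
r7 m[fog→φ3] = [5, 8]
r7 m[fog→φ8] = [39, 42]
r7 m[slip→φ2] = [0, 0]
r7 m[sun→φ4] = [0, 0]
r7 m[wet→φ0] = [11, 16]
r7 m[wet→φ7] = [42, 39]
r7 m[wet→φ9] = [35, 37]
r7 m[ice→φ0] = [26, 27]
r7 m[ice→φ1] = [44, 40]
r7 m[ice→φ2] = [43, 40]
r7 m[ice→φ3] = [35, 39]
r7 m[ice→φ5] = [41, 36]
r7 m[ice→φ6] = [41, 38]
r8 m[φ0→cld] = [44, 43]
r8 m[φ0→wet] = [33, 30]
r8 m[φ0→ice] = [20, 17]
r8 m[φ1→rain] = [46, 44]
r8 m[φ1→ice] = [2, 4]
r8 m[φ2→slip] = [44, 48]
r8 m[φ2→ice] = [3, 4]
r8 m[φ3→fog] = [39, 42]
r8 m[φ3→ice] = [11, 5]
r8 m[φ4→cld] = [1, 1]
r8 m[φ4→sun] = [44, 45]
r8 m[φ5→ice] = [5, 8]
r8 m[φ6→ice] = [5, 6]
r8 m[φ7→wet] = [2, 7]
r8 m[φ8→fog] = [5, 8]
r8 m[φ9→wet] = [9, 9]
r8 m[cld→φ0] = [1, 1]
r8 m[cld→φ4] = [44, 43]
r8 m[rain→φ1] = [0, 0]
r8 m[fog→φ3] = [5, 8]
r8 m[fog→φ8] = [39, 42]
r8 m[slip→φ2] = [0, 0]
r8 m[sun→φ4] = [0, 0]
r8 m[wet→φ0] = [11, 16]
r8 m[wet→φ7] = [42, 39]
r8 m[wet→φ9] = [35, 37]
r8 m[ice→φ0] = [26, 27]
r8 m[ice→φ1] = [44, 40]
r8 m[ice→φ2] = [43, 40]
r8 m[ice→φ3] = [35, 39]
r8 m[ice→φ5] = [41, 36]
r8 m[ice→φ6] = [41, 38]
fixed point reached at round 8
traceback from cld: (cld=1, rain=1, fog=0, slip=0, sun=0, wet=0, ice=1), score=44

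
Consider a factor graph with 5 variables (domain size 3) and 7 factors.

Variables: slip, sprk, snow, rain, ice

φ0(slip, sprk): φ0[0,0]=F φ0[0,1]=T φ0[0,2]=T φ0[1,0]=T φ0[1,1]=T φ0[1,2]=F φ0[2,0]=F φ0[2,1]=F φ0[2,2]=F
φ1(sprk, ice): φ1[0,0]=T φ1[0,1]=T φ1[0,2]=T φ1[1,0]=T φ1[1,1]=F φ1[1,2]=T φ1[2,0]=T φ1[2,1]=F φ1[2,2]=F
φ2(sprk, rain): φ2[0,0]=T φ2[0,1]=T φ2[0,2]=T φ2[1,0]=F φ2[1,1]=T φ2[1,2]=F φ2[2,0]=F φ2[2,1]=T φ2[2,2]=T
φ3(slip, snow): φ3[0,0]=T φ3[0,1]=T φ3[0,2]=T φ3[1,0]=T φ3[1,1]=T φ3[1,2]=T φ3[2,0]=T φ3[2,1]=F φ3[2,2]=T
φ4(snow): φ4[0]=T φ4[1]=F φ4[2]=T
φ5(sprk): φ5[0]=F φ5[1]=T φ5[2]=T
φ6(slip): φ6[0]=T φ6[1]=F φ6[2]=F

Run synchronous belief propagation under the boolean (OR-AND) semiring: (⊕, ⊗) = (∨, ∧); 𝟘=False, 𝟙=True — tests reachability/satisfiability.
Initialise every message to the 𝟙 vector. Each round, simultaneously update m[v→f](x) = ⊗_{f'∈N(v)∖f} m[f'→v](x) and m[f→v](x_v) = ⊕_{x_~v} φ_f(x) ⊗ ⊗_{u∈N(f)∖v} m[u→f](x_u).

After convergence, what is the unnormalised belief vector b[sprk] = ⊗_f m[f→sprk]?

b[sprk] = [F, T, T]

init: all messages = 𝟙 over 3 values
r1 m[φ0→slip] = [T, T, F]
r1 m[φ0→sprk] = [T, T, T]
r1 m[φ1→sprk] = [T, T, T]
r1 m[φ1→ice] = [T, T, T]
r1 m[φ2→sprk] = [T, T, T]
r1 m[φ2→rain] = [T, T, T]
r1 m[φ3→slip] = [T, T, T]
r1 m[φ3→snow] = [T, T, T]
r1 m[φ4→snow] = [T, F, T]
r1 m[φ5→sprk] = [F, T, T]
r1 m[φ6→slip] = [T, F, F]
r1 m[slip→φ0] = [T, T, T]
r1 m[slip→φ3] = [T, T, T]
r1 m[slip→φ6] = [T, T, T]
r1 m[sprk→φ0] = [T, T, T]
r1 m[sprk→φ1] = [T, T, T]
r1 m[sprk→φ2] = [T, T, T]
r1 m[sprk→φ5] = [T, T, T]
r1 m[snow→φ3] = [T, T, T]
r1 m[snow→φ4] = [T, T, T]
r1 m[rain→φ2] = [T, T, T]
r1 m[ice→φ1] = [T, T, T]
r2 m[φ0→slip] = [T, T, F]
r2 m[φ0→sprk] = [T, T, T]
r2 m[φ1→sprk] = [T, T, T]
r2 m[φ1→ice] = [T, T, T]
r2 m[φ2→sprk] = [T, T, T]
r2 m[φ2→rain] = [T, T, T]
r2 m[φ3→slip] = [T, T, T]
r2 m[φ3→snow] = [T, T, T]
r2 m[φ4→snow] = [T, F, T]
r2 m[φ5→sprk] = [F, T, T]
r2 m[φ6→slip] = [T, F, F]
r2 m[slip→φ0] = [T, F, F]
r2 m[slip→φ3] = [T, F, F]
r2 m[slip→φ6] = [T, T, F]
r2 m[sprk→φ0] = [F, T, T]
r2 m[sprk→φ1] = [F, T, T]
r2 m[sprk→φ2] = [F, T, T]
r2 m[sprk→φ5] = [T, T, T]
r2 m[snow→φ3] = [T, F, T]
r2 m[snow→φ4] = [T, T, T]
r2 m[rain→φ2] = [T, T, T]
r2 m[ice→φ1] = [T, T, T]
r3 m[φ0→slip] = [T, T, F]
r3 m[φ0→sprk] = [F, T, T]
r3 m[φ1→sprk] = [T, T, T]
r3 m[φ1→ice] = [T, F, T]
r3 m[φ2→sprk] = [T, T, T]
r3 m[φ2→rain] = [F, T, T]
r3 m[φ3→slip] = [T, T, T]
r3 m[φ3→snow] = [T, T, T]
r3 m[φ4→snow] = [T, F, T]
r3 m[φ5→sprk] = [F, T, T]
r3 m[φ6→slip] = [T, F, F]
r3 m[slip→φ0] = [T, F, F]
r3 m[slip→φ3] = [T, F, F]
r3 m[slip→φ6] = [T, T, F]
r3 m[sprk→φ0] = [F, T, T]
r3 m[sprk→φ1] = [F, T, T]
r3 m[sprk→φ2] = [F, T, T]
r3 m[sprk→φ5] = [T, T, T]
r3 m[snow→φ3] = [T, F, T]
r3 m[snow→φ4] = [T, T, T]
r3 m[rain→φ2] = [T, T, T]
r3 m[ice→φ1] = [T, T, T]
r4 m[φ0→slip] = [T, T, F]
r4 m[φ0→sprk] = [F, T, T]
r4 m[φ1→sprk] = [T, T, T]
r4 m[φ1→ice] = [T, F, T]
r4 m[φ2→sprk] = [T, T, T]
r4 m[φ2→rain] = [F, T, T]
r4 m[φ3→slip] = [T, T, T]
r4 m[φ3→snow] = [T, T, T]
r4 m[φ4→snow] = [T, F, T]
r4 m[φ5→sprk] = [F, T, T]
r4 m[φ6→slip] = [T, F, F]
r4 m[slip→φ0] = [T, F, F]
r4 m[slip→φ3] = [T, F, F]
r4 m[slip→φ6] = [T, T, F]
r4 m[sprk→φ0] = [F, T, T]
r4 m[sprk→φ1] = [F, T, T]
r4 m[sprk→φ2] = [F, T, T]
r4 m[sprk→φ5] = [F, T, T]
r4 m[snow→φ3] = [T, F, T]
r4 m[snow→φ4] = [T, T, T]
r4 m[rain→φ2] = [T, T, T]
r4 m[ice→φ1] = [T, T, T]
r5 m[φ0→slip] = [T, T, F]
r5 m[φ0→sprk] = [F, T, T]
r5 m[φ1→sprk] = [T, T, T]
r5 m[φ1→ice] = [T, F, T]
r5 m[φ2→sprk] = [T, T, T]
r5 m[φ2→rain] = [F, T, T]
r5 m[φ3→slip] = [T, T, T]
r5 m[φ3→snow] = [T, T, T]
r5 m[φ4→snow] = [T, F, T]
r5 m[φ5→sprk] = [F, T, T]
r5 m[φ6→slip] = [T, F, F]
r5 m[slip→φ0] = [T, F, F]
r5 m[slip→φ3] = [T, F, F]
r5 m[slip→φ6] = [T, T, F]
r5 m[sprk→φ0] = [F, T, T]
r5 m[sprk→φ1] = [F, T, T]
r5 m[sprk→φ2] = [F, T, T]
r5 m[sprk→φ5] = [F, T, T]
r5 m[snow→φ3] = [T, F, T]
r5 m[snow→φ4] = [T, T, T]
r5 m[rain→φ2] = [T, T, T]
r5 m[ice→φ1] = [T, T, T]
fixed point reached at round 5
b[sprk] = ⊗ incoming = [F, T, T]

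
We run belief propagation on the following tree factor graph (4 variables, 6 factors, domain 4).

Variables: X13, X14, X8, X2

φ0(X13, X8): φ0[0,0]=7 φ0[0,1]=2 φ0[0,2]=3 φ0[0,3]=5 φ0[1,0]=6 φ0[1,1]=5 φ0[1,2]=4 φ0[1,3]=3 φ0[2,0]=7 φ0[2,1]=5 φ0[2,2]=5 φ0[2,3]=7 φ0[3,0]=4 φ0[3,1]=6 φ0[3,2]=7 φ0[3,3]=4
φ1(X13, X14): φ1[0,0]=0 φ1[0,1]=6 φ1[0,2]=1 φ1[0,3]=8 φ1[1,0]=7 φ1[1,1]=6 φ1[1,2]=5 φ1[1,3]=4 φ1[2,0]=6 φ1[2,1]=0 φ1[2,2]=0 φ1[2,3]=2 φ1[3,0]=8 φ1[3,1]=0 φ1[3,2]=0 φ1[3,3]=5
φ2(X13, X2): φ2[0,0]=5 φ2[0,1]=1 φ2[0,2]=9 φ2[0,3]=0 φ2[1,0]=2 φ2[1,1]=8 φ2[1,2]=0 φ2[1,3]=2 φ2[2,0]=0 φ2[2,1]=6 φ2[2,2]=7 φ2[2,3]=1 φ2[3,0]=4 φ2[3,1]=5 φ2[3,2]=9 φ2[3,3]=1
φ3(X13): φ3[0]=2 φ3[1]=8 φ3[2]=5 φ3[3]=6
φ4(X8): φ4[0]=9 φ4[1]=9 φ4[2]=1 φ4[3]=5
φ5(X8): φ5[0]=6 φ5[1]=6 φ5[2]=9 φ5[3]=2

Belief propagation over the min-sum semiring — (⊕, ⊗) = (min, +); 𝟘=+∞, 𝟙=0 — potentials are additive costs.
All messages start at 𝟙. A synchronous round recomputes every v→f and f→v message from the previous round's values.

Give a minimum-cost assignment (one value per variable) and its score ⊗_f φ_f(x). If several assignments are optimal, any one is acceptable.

assignment: (X13=0, X14=0, X8=3, X2=3); score = 14

init: all messages = 𝟙 over 4 values
r1 m[φ0→X13] = [2, 3, 5, 4]
r1 m[φ0→X8] = [4, 2, 3, 3]
r1 m[φ1→X13] = [0, 4, 0, 0]
r1 m[φ1→X14] = [0, 0, 0, 2]
r1 m[φ2→X13] = [0, 0, 0, 1]
r1 m[φ2→X2] = [0, 1, 0, 0]
r1 m[φ3→X13] = [2, 8, 5, 6]
r1 m[φ4→X8] = [9, 9, 1, 5]
r1 m[φ5→X8] = [6, 6, 9, 2]
r1 m[X13→φ0] = [0, 0, 0, 0]
r1 m[X13→φ1] = [0, 0, 0, 0]
r1 m[X13→φ2] = [0, 0, 0, 0]
r1 m[X13→φ3] = [0, 0, 0, 0]
r1 m[X14→φ1] = [0, 0, 0, 0]
r1 m[X8→φ0] = [0, 0, 0, 0]
r1 m[X8→φ4] = [0, 0, 0, 0]
r1 m[X8→φ5] = [0, 0, 0, 0]
r1 m[X2→φ2] = [0, 0, 0, 0]
r2 m[φ0→X13] = [2, 3, 5, 4]
r2 m[φ0→X8] = [4, 2, 3, 3]
r2 m[φ1→X13] = [0, 4, 0, 0]
r2 m[φ1→X14] = [0, 0, 0, 2]
r2 m[φ2→X13] = [0, 0, 0, 1]
r2 m[φ2→X2] = [0, 1, 0, 0]
r2 m[φ3→X13] = [2, 8, 5, 6]
r2 m[φ4→X8] = [9, 9, 1, 5]
r2 m[φ5→X8] = [6, 6, 9, 2]
r2 m[X13→φ0] = [2, 12, 5, 7]
r2 m[X13→φ1] = [4, 11, 10, 11]
r2 m[X13→φ2] = [4, 15, 10, 10]
r2 m[X13→φ3] = [2, 7, 5, 5]
r2 m[X14→φ1] = [0, 0, 0, 0]
r2 m[X8→φ0] = [15, 15, 10, 7]
r2 m[X8→φ4] = [10, 8, 12, 5]
r2 m[X8→φ5] = [13, 11, 4, 8]
r2 m[X2→φ2] = [0, 0, 0, 0]
r3 m[φ0→X13] = [12, 10, 14, 11]
r3 m[φ0→X8] = [9, 4, 5, 7]
r3 m[φ1→X13] = [0, 4, 0, 0]
r3 m[φ1→X14] = [4, 10, 5, 12]
r3 m[φ2→X13] = [0, 0, 0, 1]
r3 m[φ2→X2] = [9, 5, 13, 4]
r3 m[φ3→X13] = [2, 8, 5, 6]
r3 m[φ4→X8] = [9, 9, 1, 5]
r3 m[φ5→X8] = [6, 6, 9, 2]
r3 m[X13→φ0] = [2, 12, 5, 7]
r3 m[X13→φ1] = [4, 11, 10, 11]
r3 m[X13→φ2] = [4, 15, 10, 10]
r3 m[X13→φ3] = [2, 7, 5, 5]
r3 m[X14→φ1] = [0, 0, 0, 0]
r3 m[X8→φ0] = [15, 15, 10, 7]
r3 m[X8→φ4] = [10, 8, 12, 5]
r3 m[X8→φ5] = [13, 11, 4, 8]
r3 m[X2→φ2] = [0, 0, 0, 0]
r4 m[φ0→X13] = [12, 10, 14, 11]
r4 m[φ0→X8] = [9, 4, 5, 7]
r4 m[φ1→X13] = [0, 4, 0, 0]
r4 m[φ1→X14] = [4, 10, 5, 12]
r4 m[φ2→X13] = [0, 0, 0, 1]
r4 m[φ2→X2] = [9, 5, 13, 4]
r4 m[φ3→X13] = [2, 8, 5, 6]
r4 m[φ4→X8] = [9, 9, 1, 5]
r4 m[φ5→X8] = [6, 6, 9, 2]
r4 m[X13→φ0] = [2, 12, 5, 7]
r4 m[X13→φ1] = [14, 18, 19, 18]
r4 m[X13→φ2] = [14, 22, 19, 17]
r4 m[X13→φ3] = [12, 14, 14, 12]
r4 m[X14→φ1] = [0, 0, 0, 0]
r4 m[X8→φ0] = [15, 15, 10, 7]
r4 m[X8→φ4] = [15, 10, 14, 9]
r4 m[X8→φ5] = [18, 13, 6, 12]
r4 m[X2→φ2] = [0, 0, 0, 0]
r5 m[φ0→X13] = [12, 10, 14, 11]
r5 m[φ0→X8] = [9, 4, 5, 7]
r5 m[φ1→X13] = [0, 4, 0, 0]
r5 m[φ1→X14] = [14, 18, 15, 21]
r5 m[φ2→X13] = [0, 0, 0, 1]
r5 m[φ2→X2] = [19, 15, 22, 14]
r5 m[φ3→X13] = [2, 8, 5, 6]
r5 m[φ4→X8] = [9, 9, 1, 5]
r5 m[φ5→X8] = [6, 6, 9, 2]
r5 m[X13→φ0] = [2, 12, 5, 7]
r5 m[X13→φ1] = [14, 18, 19, 18]
r5 m[X13→φ2] = [14, 22, 19, 17]
r5 m[X13→φ3] = [12, 14, 14, 12]
r5 m[X14→φ1] = [0, 0, 0, 0]
r5 m[X8→φ0] = [15, 15, 10, 7]
r5 m[X8→φ4] = [15, 10, 14, 9]
r5 m[X8→φ5] = [18, 13, 6, 12]
r5 m[X2→φ2] = [0, 0, 0, 0]
r6 m[φ0→X13] = [12, 10, 14, 11]
r6 m[φ0→X8] = [9, 4, 5, 7]
r6 m[φ1→X13] = [0, 4, 0, 0]
r6 m[φ1→X14] = [14, 18, 15, 21]
r6 m[φ2→X13] = [0, 0, 0, 1]
r6 m[φ2→X2] = [19, 15, 22, 14]
r6 m[φ3→X13] = [2, 8, 5, 6]
r6 m[φ4→X8] = [9, 9, 1, 5]
r6 m[φ5→X8] = [6, 6, 9, 2]
r6 m[X13→φ0] = [2, 12, 5, 7]
r6 m[X13→φ1] = [14, 18, 19, 18]
r6 m[X13→φ2] = [14, 22, 19, 17]
r6 m[X13→φ3] = [12, 14, 14, 12]
r6 m[X14→φ1] = [0, 0, 0, 0]
r6 m[X8→φ0] = [15, 15, 10, 7]
r6 m[X8→φ4] = [15, 10, 14, 9]
r6 m[X8→φ5] = [18, 13, 6, 12]
r6 m[X2→φ2] = [0, 0, 0, 0]
fixed point reached at round 6
traceback from X13: (X13=0, X14=0, X8=3, X2=3), score=14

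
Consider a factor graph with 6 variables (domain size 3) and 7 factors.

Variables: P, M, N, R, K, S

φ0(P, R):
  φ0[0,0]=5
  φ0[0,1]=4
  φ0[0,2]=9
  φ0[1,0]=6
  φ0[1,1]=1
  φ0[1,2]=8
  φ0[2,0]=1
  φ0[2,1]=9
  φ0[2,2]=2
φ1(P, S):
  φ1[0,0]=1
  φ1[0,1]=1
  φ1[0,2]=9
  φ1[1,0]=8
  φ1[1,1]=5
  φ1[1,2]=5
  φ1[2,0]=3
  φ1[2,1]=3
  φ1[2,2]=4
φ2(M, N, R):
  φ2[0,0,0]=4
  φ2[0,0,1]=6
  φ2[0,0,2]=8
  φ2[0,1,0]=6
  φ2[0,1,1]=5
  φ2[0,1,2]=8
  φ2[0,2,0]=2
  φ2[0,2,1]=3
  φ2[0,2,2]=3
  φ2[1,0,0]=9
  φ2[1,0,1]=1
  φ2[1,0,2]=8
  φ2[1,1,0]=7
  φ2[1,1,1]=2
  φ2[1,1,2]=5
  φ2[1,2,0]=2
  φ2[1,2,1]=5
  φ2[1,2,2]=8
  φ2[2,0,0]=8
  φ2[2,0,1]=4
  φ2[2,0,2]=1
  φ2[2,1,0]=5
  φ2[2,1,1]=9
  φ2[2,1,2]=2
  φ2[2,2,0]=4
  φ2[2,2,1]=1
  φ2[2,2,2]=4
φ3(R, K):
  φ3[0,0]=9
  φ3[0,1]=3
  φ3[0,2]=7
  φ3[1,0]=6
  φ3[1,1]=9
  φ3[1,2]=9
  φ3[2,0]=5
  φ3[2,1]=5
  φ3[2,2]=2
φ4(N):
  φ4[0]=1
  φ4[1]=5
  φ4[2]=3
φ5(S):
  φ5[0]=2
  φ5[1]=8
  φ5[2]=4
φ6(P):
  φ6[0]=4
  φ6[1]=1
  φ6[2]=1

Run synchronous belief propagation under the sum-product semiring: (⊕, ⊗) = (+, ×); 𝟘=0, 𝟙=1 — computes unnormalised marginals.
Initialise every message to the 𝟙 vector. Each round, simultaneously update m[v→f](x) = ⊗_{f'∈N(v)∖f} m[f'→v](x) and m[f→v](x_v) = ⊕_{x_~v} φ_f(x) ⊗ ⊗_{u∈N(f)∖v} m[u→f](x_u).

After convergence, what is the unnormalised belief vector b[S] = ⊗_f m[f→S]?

b[S] = [1001622, 3253512, 6737592]

init: all messages = 𝟙 over 3 values
r1 m[φ0→P] = [18, 15, 12]
r1 m[φ0→R] = [12, 14, 19]
r1 m[φ1→P] = [11, 18, 10]
r1 m[φ1→S] = [12, 9, 18]
r1 m[φ2→M] = [45, 47, 38]
r1 m[φ2→N] = [49, 49, 32]
r1 m[φ2→R] = [47, 36, 47]
r1 m[φ3→R] = [19, 24, 12]
r1 m[φ3→K] = [20, 17, 18]
r1 m[φ4→N] = [1, 5, 3]
r1 m[φ5→S] = [2, 8, 4]
r1 m[φ6→P] = [4, 1, 1]
r1 m[P→φ0] = [1, 1, 1]
r1 m[P→φ1] = [1, 1, 1]
r1 m[P→φ6] = [1, 1, 1]
r1 m[M→φ2] = [1, 1, 1]
r1 m[N→φ2] = [1, 1, 1]
r1 m[N→φ4] = [1, 1, 1]
r1 m[R→φ0] = [1, 1, 1]
r1 m[R→φ2] = [1, 1, 1]
r1 m[R→φ3] = [1, 1, 1]
r1 m[K→φ3] = [1, 1, 1]
r1 m[S→φ1] = [1, 1, 1]
r1 m[S→φ5] = [1, 1, 1]
r2 m[φ0→P] = [18, 15, 12]
r2 m[φ0→R] = [12, 14, 19]
r2 m[φ1→P] = [11, 18, 10]
r2 m[φ1→S] = [12, 9, 18]
r2 m[φ2→M] = [45, 47, 38]
r2 m[φ2→N] = [49, 49, 32]
r2 m[φ2→R] = [47, 36, 47]
r2 m[φ3→R] = [19, 24, 12]
r2 m[φ3→K] = [20, 17, 18]
r2 m[φ4→N] = [1, 5, 3]
r2 m[φ5→S] = [2, 8, 4]
r2 m[φ6→P] = [4, 1, 1]
r2 m[P→φ0] = [44, 18, 10]
r2 m[P→φ1] = [72, 15, 12]
r2 m[P→φ6] = [198, 270, 120]
r2 m[M→φ2] = [1, 1, 1]
r2 m[N→φ2] = [1, 5, 3]
r2 m[N→φ4] = [49, 49, 32]
r2 m[R→φ0] = [893, 864, 564]
r2 m[R→φ2] = [228, 336, 228]
r2 m[R→φ3] = [564, 504, 893]
r2 m[K→φ3] = [1, 1, 1]
r2 m[S→φ1] = [2, 8, 4]
r2 m[S→φ5] = [12, 9, 18]
r3 m[φ0→P] = [12997, 10734, 9797]
r3 m[φ0→R] = [338, 284, 560]
r3 m[φ1→P] = [46, 76, 46]
r3 m[φ1→S] = [228, 183, 771]
r3 m[φ2→M] = [35556, 33132, 32976]
r3 m[φ2→N] = [12360, 12900, 8268]
r3 m[φ2→R] = [135, 118, 137]
r3 m[φ3→R] = [19, 24, 12]
r3 m[φ3→K] = [12565, 10693, 10270]
r3 m[φ4→N] = [1, 5, 3]
r3 m[φ5→S] = [2, 8, 4]
r3 m[φ6→P] = [4, 1, 1]
r3 m[P→φ0] = [44, 18, 10]
r3 m[P→φ1] = [72, 15, 12]
r3 m[P→φ6] = [198, 270, 120]
r3 m[M→φ2] = [1, 1, 1]
r3 m[N→φ2] = [1, 5, 3]
r3 m[N→φ4] = [49, 49, 32]
r3 m[R→φ0] = [893, 864, 564]
r3 m[R→φ2] = [228, 336, 228]
r3 m[R→φ3] = [564, 504, 893]
r3 m[K→φ3] = [1, 1, 1]
r3 m[S→φ1] = [2, 8, 4]
r3 m[S→φ5] = [12, 9, 18]
r4 m[φ0→P] = [12997, 10734, 9797]
r4 m[φ0→R] = [338, 284, 560]
r4 m[φ1→P] = [46, 76, 46]
r4 m[φ1→S] = [228, 183, 771]
r4 m[φ2→M] = [35556, 33132, 32976]
r4 m[φ2→N] = [12360, 12900, 8268]
r4 m[φ2→R] = [135, 118, 137]
r4 m[φ3→R] = [19, 24, 12]
r4 m[φ3→K] = [12565, 10693, 10270]
r4 m[φ4→N] = [1, 5, 3]
r4 m[φ5→S] = [2, 8, 4]
r4 m[φ6→P] = [4, 1, 1]
r4 m[P→φ0] = [184, 76, 46]
r4 m[P→φ1] = [51988, 10734, 9797]
r4 m[P→φ6] = [597862, 815784, 450662]
r4 m[M→φ2] = [1, 1, 1]
r4 m[N→φ2] = [1, 5, 3]
r4 m[N→φ4] = [12360, 12900, 8268]
r4 m[R→φ0] = [2565, 2832, 1644]
r4 m[R→φ2] = [6422, 6816, 6720]
r4 m[R→φ3] = [45630, 33512, 76720]
r4 m[K→φ3] = [1, 1, 1]
r4 m[S→φ1] = [2, 8, 4]
r4 m[S→φ5] = [228, 183, 771]
r5 m[φ0→P] = [38949, 31374, 31341]
r5 m[φ0→R] = [1422, 1226, 2356]
r5 m[φ1→P] = [46, 76, 46]
r5 m[φ1→S] = [167251, 135049, 560750]
r5 m[φ2→M] = [912560, 881356, 797982]
r5 m[φ2→N] = [324078, 325452, 213520]
r5 m[φ2→R] = [135, 118, 137]
r5 m[φ3→R] = [19, 24, 12]
r5 m[φ3→K] = [995342, 822098, 774458]
r5 m[φ4→N] = [1, 5, 3]
r5 m[φ5→S] = [2, 8, 4]
r5 m[φ6→P] = [4, 1, 1]
r5 m[P→φ0] = [184, 76, 46]
r5 m[P→φ1] = [51988, 10734, 9797]
r5 m[P→φ6] = [597862, 815784, 450662]
r5 m[M→φ2] = [1, 1, 1]
r5 m[N→φ2] = [1, 5, 3]
r5 m[N→φ4] = [12360, 12900, 8268]
r5 m[R→φ0] = [2565, 2832, 1644]
r5 m[R→φ2] = [6422, 6816, 6720]
r5 m[R→φ3] = [45630, 33512, 76720]
r5 m[K→φ3] = [1, 1, 1]
r5 m[S→φ1] = [2, 8, 4]
r5 m[S→φ5] = [228, 183, 771]
r6 m[φ0→P] = [38949, 31374, 31341]
r6 m[φ0→R] = [1422, 1226, 2356]
r6 m[φ1→P] = [46, 76, 46]
r6 m[φ1→S] = [167251, 135049, 560750]
r6 m[φ2→M] = [912560, 881356, 797982]
r6 m[φ2→N] = [324078, 325452, 213520]
r6 m[φ2→R] = [135, 118, 137]
r6 m[φ3→R] = [19, 24, 12]
r6 m[φ3→K] = [995342, 822098, 774458]
r6 m[φ4→N] = [1, 5, 3]
r6 m[φ5→S] = [2, 8, 4]
r6 m[φ6→P] = [4, 1, 1]
r6 m[P→φ0] = [184, 76, 46]
r6 m[P→φ1] = [155796, 31374, 31341]
r6 m[P→φ6] = [1791654, 2384424, 1441686]
r6 m[M→φ2] = [1, 1, 1]
r6 m[N→φ2] = [1, 5, 3]
r6 m[N→φ4] = [324078, 325452, 213520]
r6 m[R→φ0] = [2565, 2832, 1644]
r6 m[R→φ2] = [27018, 29424, 28272]
r6 m[R→φ3] = [191970, 144668, 322772]
r6 m[K→φ3] = [1, 1, 1]
r6 m[S→φ1] = [2, 8, 4]
r6 m[S→φ5] = [167251, 135049, 560750]
r7 m[φ0→P] = [38949, 31374, 31341]
r7 m[φ0→R] = [1422, 1226, 2356]
r7 m[φ1→P] = [46, 76, 46]
r7 m[φ1→S] = [500811, 406689, 1684398]
r7 m[φ2→M] = [3869184, 3727428, 3396114]
r7 m[φ2→N] = [1371666, 1381188, 905040]
r7 m[φ2→R] = [135, 118, 137]
r7 m[φ3→R] = [19, 24, 12]
r7 m[φ3→K] = [4209598, 3491782, 3291346]
r7 m[φ4→N] = [1, 5, 3]
r7 m[φ5→S] = [2, 8, 4]
r7 m[φ6→P] = [4, 1, 1]
r7 m[P→φ0] = [184, 76, 46]
r7 m[P→φ1] = [155796, 31374, 31341]
r7 m[P→φ6] = [1791654, 2384424, 1441686]
r7 m[M→φ2] = [1, 1, 1]
r7 m[N→φ2] = [1, 5, 3]
r7 m[N→φ4] = [324078, 325452, 213520]
r7 m[R→φ0] = [2565, 2832, 1644]
r7 m[R→φ2] = [27018, 29424, 28272]
r7 m[R→φ3] = [191970, 144668, 322772]
r7 m[K→φ3] = [1, 1, 1]
r7 m[S→φ1] = [2, 8, 4]
r7 m[S→φ5] = [167251, 135049, 560750]
r8 m[φ0→P] = [38949, 31374, 31341]
r8 m[φ0→R] = [1422, 1226, 2356]
r8 m[φ1→P] = [46, 76, 46]
r8 m[φ1→S] = [500811, 406689, 1684398]
r8 m[φ2→M] = [3869184, 3727428, 3396114]
r8 m[φ2→N] = [1371666, 1381188, 905040]
r8 m[φ2→R] = [135, 118, 137]
r8 m[φ3→R] = [19, 24, 12]
r8 m[φ3→K] = [4209598, 3491782, 3291346]
r8 m[φ4→N] = [1, 5, 3]
r8 m[φ5→S] = [2, 8, 4]
r8 m[φ6→P] = [4, 1, 1]
r8 m[P→φ0] = [184, 76, 46]
r8 m[P→φ1] = [155796, 31374, 31341]
r8 m[P→φ6] = [1791654, 2384424, 1441686]
r8 m[M→φ2] = [1, 1, 1]
r8 m[N→φ2] = [1, 5, 3]
r8 m[N→φ4] = [1371666, 1381188, 905040]
r8 m[R→φ0] = [2565, 2832, 1644]
r8 m[R→φ2] = [27018, 29424, 28272]
r8 m[R→φ3] = [191970, 144668, 322772]
r8 m[K→φ3] = [1, 1, 1]
r8 m[S→φ1] = [2, 8, 4]
r8 m[S→φ5] = [500811, 406689, 1684398]
r9 m[φ0→P] = [38949, 31374, 31341]
r9 m[φ0→R] = [1422, 1226, 2356]
r9 m[φ1→P] = [46, 76, 46]
r9 m[φ1→S] = [500811, 406689, 1684398]
r9 m[φ2→M] = [3869184, 3727428, 3396114]
r9 m[φ2→N] = [1371666, 1381188, 905040]
r9 m[φ2→R] = [135, 118, 137]
r9 m[φ3→R] = [19, 24, 12]
r9 m[φ3→K] = [4209598, 3491782, 3291346]
r9 m[φ4→N] = [1, 5, 3]
r9 m[φ5→S] = [2, 8, 4]
r9 m[φ6→P] = [4, 1, 1]
r9 m[P→φ0] = [184, 76, 46]
r9 m[P→φ1] = [155796, 31374, 31341]
r9 m[P→φ6] = [1791654, 2384424, 1441686]
r9 m[M→φ2] = [1, 1, 1]
r9 m[N→φ2] = [1, 5, 3]
r9 m[N→φ4] = [1371666, 1381188, 905040]
r9 m[R→φ0] = [2565, 2832, 1644]
r9 m[R→φ2] = [27018, 29424, 28272]
r9 m[R→φ3] = [191970, 144668, 322772]
r9 m[K→φ3] = [1, 1, 1]
r9 m[S→φ1] = [2, 8, 4]
r9 m[S→φ5] = [500811, 406689, 1684398]
fixed point reached at round 9
b[S] = ⊗ incoming = [1001622, 3253512, 6737592]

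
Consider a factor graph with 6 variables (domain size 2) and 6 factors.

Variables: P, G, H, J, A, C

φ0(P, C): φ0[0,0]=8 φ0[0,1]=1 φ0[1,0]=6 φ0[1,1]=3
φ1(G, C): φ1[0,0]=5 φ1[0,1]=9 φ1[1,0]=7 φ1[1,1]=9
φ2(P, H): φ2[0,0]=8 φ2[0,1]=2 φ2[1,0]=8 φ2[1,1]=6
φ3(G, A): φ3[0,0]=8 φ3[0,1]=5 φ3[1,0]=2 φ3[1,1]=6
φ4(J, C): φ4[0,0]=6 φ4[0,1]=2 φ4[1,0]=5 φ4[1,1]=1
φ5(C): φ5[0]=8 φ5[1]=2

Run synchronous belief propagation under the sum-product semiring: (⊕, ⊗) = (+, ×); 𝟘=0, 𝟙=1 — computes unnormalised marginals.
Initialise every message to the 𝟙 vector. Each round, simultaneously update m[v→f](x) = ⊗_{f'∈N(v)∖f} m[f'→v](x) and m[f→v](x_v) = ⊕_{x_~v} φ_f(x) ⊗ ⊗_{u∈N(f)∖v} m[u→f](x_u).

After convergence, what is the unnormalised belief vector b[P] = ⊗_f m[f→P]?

init: all messages = 𝟙 over 2 values
r1 m[φ0→P] = [9, 9]
r1 m[φ0→C] = [14, 4]
r1 m[φ1→G] = [14, 16]
r1 m[φ1→C] = [12, 18]
r1 m[φ2→P] = [10, 14]
r1 m[φ2→H] = [16, 8]
r1 m[φ3→G] = [13, 8]
r1 m[φ3→A] = [10, 11]
r1 m[φ4→J] = [8, 6]
r1 m[φ4→C] = [11, 3]
r1 m[φ5→C] = [8, 2]
r1 m[P→φ0] = [1, 1]
r1 m[P→φ2] = [1, 1]
r1 m[G→φ1] = [1, 1]
r1 m[G→φ3] = [1, 1]
r1 m[H→φ2] = [1, 1]
r1 m[J→φ4] = [1, 1]
r1 m[A→φ3] = [1, 1]
r1 m[C→φ0] = [1, 1]
r1 m[C→φ1] = [1, 1]
r1 m[C→φ4] = [1, 1]
r1 m[C→φ5] = [1, 1]
r2 m[φ0→P] = [9, 9]
r2 m[φ0→C] = [14, 4]
r2 m[φ1→G] = [14, 16]
r2 m[φ1→C] = [12, 18]
r2 m[φ2→P] = [10, 14]
r2 m[φ2→H] = [16, 8]
r2 m[φ3→G] = [13, 8]
r2 m[φ3→A] = [10, 11]
r2 m[φ4→J] = [8, 6]
r2 m[φ4→C] = [11, 3]
r2 m[φ5→C] = [8, 2]
r2 m[P→φ0] = [10, 14]
r2 m[P→φ2] = [9, 9]
r2 m[G→φ1] = [13, 8]
r2 m[G→φ3] = [14, 16]
r2 m[H→φ2] = [1, 1]
r2 m[J→φ4] = [1, 1]
r2 m[A→φ3] = [1, 1]
r2 m[C→φ0] = [1056, 108]
r2 m[C→φ1] = [1232, 24]
r2 m[C→φ4] = [1344, 144]
r2 m[C→φ5] = [1848, 216]
r3 m[φ0→P] = [8556, 6660]
r3 m[φ0→C] = [164, 52]
r3 m[φ1→G] = [6376, 8840]
r3 m[φ1→C] = [121, 189]
r3 m[φ2→P] = [10, 14]
r3 m[φ2→H] = [144, 72]
r3 m[φ3→G] = [13, 8]
r3 m[φ3→A] = [144, 166]
r3 m[φ4→J] = [8352, 6864]
r3 m[φ4→C] = [11, 3]
r3 m[φ5→C] = [8, 2]
r3 m[P→φ0] = [10, 14]
r3 m[P→φ2] = [9, 9]
r3 m[G→φ1] = [13, 8]
r3 m[G→φ3] = [14, 16]
r3 m[H→φ2] = [1, 1]
r3 m[J→φ4] = [1, 1]
r3 m[A→φ3] = [1, 1]
r3 m[C→φ0] = [1056, 108]
r3 m[C→φ1] = [1232, 24]
r3 m[C→φ4] = [1344, 144]
r3 m[C→φ5] = [1848, 216]
r4 m[φ0→P] = [8556, 6660]
r4 m[φ0→C] = [164, 52]
r4 m[φ1→G] = [6376, 8840]
r4 m[φ1→C] = [121, 189]
r4 m[φ2→P] = [10, 14]
r4 m[φ2→H] = [144, 72]
r4 m[φ3→G] = [13, 8]
r4 m[φ3→A] = [144, 166]
r4 m[φ4→J] = [8352, 6864]
r4 m[φ4→C] = [11, 3]
r4 m[φ5→C] = [8, 2]
r4 m[P→φ0] = [10, 14]
r4 m[P→φ2] = [8556, 6660]
r4 m[G→φ1] = [13, 8]
r4 m[G→φ3] = [6376, 8840]
r4 m[H→φ2] = [1, 1]
r4 m[J→φ4] = [1, 1]
r4 m[A→φ3] = [1, 1]
r4 m[C→φ0] = [10648, 1134]
r4 m[C→φ1] = [14432, 312]
r4 m[C→φ4] = [158752, 19656]
r4 m[C→φ5] = [218284, 29484]
r5 m[φ0→P] = [86318, 67290]
r5 m[φ0→C] = [164, 52]
r5 m[φ1→G] = [74968, 103832]
r5 m[φ1→C] = [121, 189]
r5 m[φ2→P] = [10, 14]
r5 m[φ2→H] = [121728, 57072]
r5 m[φ3→G] = [13, 8]
r5 m[φ3→A] = [68688, 84920]
r5 m[φ4→J] = [991824, 813416]
r5 m[φ4→C] = [11, 3]
r5 m[φ5→C] = [8, 2]
r5 m[P→φ0] = [10, 14]
r5 m[P→φ2] = [8556, 6660]
r5 m[G→φ1] = [13, 8]
r5 m[G→φ3] = [6376, 8840]
r5 m[H→φ2] = [1, 1]
r5 m[J→φ4] = [1, 1]
r5 m[A→φ3] = [1, 1]
r5 m[C→φ0] = [10648, 1134]
r5 m[C→φ1] = [14432, 312]
r5 m[C→φ4] = [158752, 19656]
r5 m[C→φ5] = [218284, 29484]
r6 m[φ0→P] = [86318, 67290]
r6 m[φ0→C] = [164, 52]
r6 m[φ1→G] = [74968, 103832]
r6 m[φ1→C] = [121, 189]
r6 m[φ2→P] = [10, 14]
r6 m[φ2→H] = [121728, 57072]
r6 m[φ3→G] = [13, 8]
r6 m[φ3→A] = [68688, 84920]
r6 m[φ4→J] = [991824, 813416]
r6 m[φ4→C] = [11, 3]
r6 m[φ5→C] = [8, 2]
r6 m[P→φ0] = [10, 14]
r6 m[P→φ2] = [86318, 67290]
r6 m[G→φ1] = [13, 8]
r6 m[G→φ3] = [74968, 103832]
r6 m[H→φ2] = [1, 1]
r6 m[J→φ4] = [1, 1]
r6 m[A→φ3] = [1, 1]
r6 m[C→φ0] = [10648, 1134]
r6 m[C→φ1] = [14432, 312]
r6 m[C→φ4] = [158752, 19656]
r6 m[C→φ5] = [218284, 29484]
r7 m[φ0→P] = [86318, 67290]
r7 m[φ0→C] = [164, 52]
r7 m[φ1→G] = [74968, 103832]
r7 m[φ1→C] = [121, 189]
r7 m[φ2→P] = [10, 14]
r7 m[φ2→H] = [1228864, 576376]
r7 m[φ3→G] = [13, 8]
r7 m[φ3→A] = [807408, 997832]
r7 m[φ4→J] = [991824, 813416]
r7 m[φ4→C] = [11, 3]
r7 m[φ5→C] = [8, 2]
r7 m[P→φ0] = [10, 14]
r7 m[P→φ2] = [86318, 67290]
r7 m[G→φ1] = [13, 8]
r7 m[G→φ3] = [74968, 103832]
r7 m[H→φ2] = [1, 1]
r7 m[J→φ4] = [1, 1]
r7 m[A→φ3] = [1, 1]
r7 m[C→φ0] = [10648, 1134]
r7 m[C→φ1] = [14432, 312]
r7 m[C→φ4] = [158752, 19656]
r7 m[C→φ5] = [218284, 29484]
r8 m[φ0→P] = [86318, 67290]
r8 m[φ0→C] = [164, 52]
r8 m[φ1→G] = [74968, 103832]
r8 m[φ1→C] = [121, 189]
r8 m[φ2→P] = [10, 14]
r8 m[φ2→H] = [1228864, 576376]
r8 m[φ3→G] = [13, 8]
r8 m[φ3→A] = [807408, 997832]
r8 m[φ4→J] = [991824, 813416]
r8 m[φ4→C] = [11, 3]
r8 m[φ5→C] = [8, 2]
r8 m[P→φ0] = [10, 14]
r8 m[P→φ2] = [86318, 67290]
r8 m[G→φ1] = [13, 8]
r8 m[G→φ3] = [74968, 103832]
r8 m[H→φ2] = [1, 1]
r8 m[J→φ4] = [1, 1]
r8 m[A→φ3] = [1, 1]
r8 m[C→φ0] = [10648, 1134]
r8 m[C→φ1] = [14432, 312]
r8 m[C→φ4] = [158752, 19656]
r8 m[C→φ5] = [218284, 29484]
fixed point reached at round 8
b[P] = ⊗ incoming = [863180, 942060]

b[P] = [863180, 942060]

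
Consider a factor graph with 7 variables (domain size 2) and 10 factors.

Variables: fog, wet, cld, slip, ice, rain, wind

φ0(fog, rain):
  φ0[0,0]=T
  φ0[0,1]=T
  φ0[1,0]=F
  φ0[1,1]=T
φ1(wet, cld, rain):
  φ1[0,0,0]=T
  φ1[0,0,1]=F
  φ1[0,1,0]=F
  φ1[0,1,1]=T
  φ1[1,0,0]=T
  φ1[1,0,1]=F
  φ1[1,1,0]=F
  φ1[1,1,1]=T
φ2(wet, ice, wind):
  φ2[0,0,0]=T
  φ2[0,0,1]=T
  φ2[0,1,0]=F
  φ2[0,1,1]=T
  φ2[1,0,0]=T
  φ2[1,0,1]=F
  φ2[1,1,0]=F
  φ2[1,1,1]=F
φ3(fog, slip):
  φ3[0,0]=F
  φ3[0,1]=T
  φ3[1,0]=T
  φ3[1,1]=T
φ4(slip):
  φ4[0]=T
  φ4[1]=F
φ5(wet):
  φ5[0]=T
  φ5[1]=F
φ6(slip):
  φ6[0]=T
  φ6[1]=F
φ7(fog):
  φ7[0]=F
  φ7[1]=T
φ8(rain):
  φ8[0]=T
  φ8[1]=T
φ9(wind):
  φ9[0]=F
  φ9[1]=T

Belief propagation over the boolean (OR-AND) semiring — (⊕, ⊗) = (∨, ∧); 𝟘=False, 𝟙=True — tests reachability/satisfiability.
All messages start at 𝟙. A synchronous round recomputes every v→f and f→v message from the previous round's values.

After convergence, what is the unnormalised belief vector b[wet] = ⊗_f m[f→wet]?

init: all messages = 𝟙 over 2 values
r1 m[φ0→fog] = [T, T]
r1 m[φ0→rain] = [T, T]
r1 m[φ1→wet] = [T, T]
r1 m[φ1→cld] = [T, T]
r1 m[φ1→rain] = [T, T]
r1 m[φ2→wet] = [T, T]
r1 m[φ2→ice] = [T, T]
r1 m[φ2→wind] = [T, T]
r1 m[φ3→fog] = [T, T]
r1 m[φ3→slip] = [T, T]
r1 m[φ4→slip] = [T, F]
r1 m[φ5→wet] = [T, F]
r1 m[φ6→slip] = [T, F]
r1 m[φ7→fog] = [F, T]
r1 m[φ8→rain] = [T, T]
r1 m[φ9→wind] = [F, T]
r1 m[fog→φ0] = [T, T]
r1 m[fog→φ3] = [T, T]
r1 m[fog→φ7] = [T, T]
r1 m[wet→φ1] = [T, T]
r1 m[wet→φ2] = [T, T]
r1 m[wet→φ5] = [T, T]
r1 m[cld→φ1] = [T, T]
r1 m[slip→φ3] = [T, T]
r1 m[slip→φ4] = [T, T]
r1 m[slip→φ6] = [T, T]
r1 m[ice→φ2] = [T, T]
r1 m[rain→φ0] = [T, T]
r1 m[rain→φ1] = [T, T]
r1 m[rain→φ8] = [T, T]
r1 m[wind→φ2] = [T, T]
r1 m[wind→φ9] = [T, T]
r2 m[φ0→fog] = [T, T]
r2 m[φ0→rain] = [T, T]
r2 m[φ1→wet] = [T, T]
r2 m[φ1→cld] = [T, T]
r2 m[φ1→rain] = [T, T]
r2 m[φ2→wet] = [T, T]
r2 m[φ2→ice] = [T, T]
r2 m[φ2→wind] = [T, T]
r2 m[φ3→fog] = [T, T]
r2 m[φ3→slip] = [T, T]
r2 m[φ4→slip] = [T, F]
r2 m[φ5→wet] = [T, F]
r2 m[φ6→slip] = [T, F]
r2 m[φ7→fog] = [F, T]
r2 m[φ8→rain] = [T, T]
r2 m[φ9→wind] = [F, T]
r2 m[fog→φ0] = [F, T]
r2 m[fog→φ3] = [F, T]
r2 m[fog→φ7] = [T, T]
r2 m[wet→φ1] = [T, F]
r2 m[wet→φ2] = [T, F]
r2 m[wet→φ5] = [T, T]
r2 m[cld→φ1] = [T, T]
r2 m[slip→φ3] = [T, F]
r2 m[slip→φ4] = [T, F]
r2 m[slip→φ6] = [T, F]
r2 m[ice→φ2] = [T, T]
r2 m[rain→φ0] = [T, T]
r2 m[rain→φ1] = [T, T]
r2 m[rain→φ8] = [T, T]
r2 m[wind→φ2] = [F, T]
r2 m[wind→φ9] = [T, T]
r3 m[φ0→fog] = [T, T]
r3 m[φ0→rain] = [F, T]
r3 m[φ1→wet] = [T, T]
r3 m[φ1→cld] = [T, T]
r3 m[φ1→rain] = [T, T]
r3 m[φ2→wet] = [T, F]
r3 m[φ2→ice] = [T, T]
r3 m[φ2→wind] = [T, T]
r3 m[φ3→fog] = [F, T]
r3 m[φ3→slip] = [T, T]
r3 m[φ4→slip] = [T, F]
r3 m[φ5→wet] = [T, F]
r3 m[φ6→slip] = [T, F]
r3 m[φ7→fog] = [F, T]
r3 m[φ8→rain] = [T, T]
r3 m[φ9→wind] = [F, T]
r3 m[fog→φ0] = [F, T]
r3 m[fog→φ3] = [F, T]
r3 m[fog→φ7] = [T, T]
r3 m[wet→φ1] = [T, F]
r3 m[wet→φ2] = [T, F]
r3 m[wet→φ5] = [T, T]
r3 m[cld→φ1] = [T, T]
r3 m[slip→φ3] = [T, F]
r3 m[slip→φ4] = [T, F]
r3 m[slip→φ6] = [T, F]
r3 m[ice→φ2] = [T, T]
r3 m[rain→φ0] = [T, T]
r3 m[rain→φ1] = [T, T]
r3 m[rain→φ8] = [T, T]
r3 m[wind→φ2] = [F, T]
r3 m[wind→φ9] = [T, T]
r4 m[φ0→fog] = [T, T]
r4 m[φ0→rain] = [F, T]
r4 m[φ1→wet] = [T, T]
r4 m[φ1→cld] = [T, T]
r4 m[φ1→rain] = [T, T]
r4 m[φ2→wet] = [T, F]
r4 m[φ2→ice] = [T, T]
r4 m[φ2→wind] = [T, T]
r4 m[φ3→fog] = [F, T]
r4 m[φ3→slip] = [T, T]
r4 m[φ4→slip] = [T, F]
r4 m[φ5→wet] = [T, F]
r4 m[φ6→slip] = [T, F]
r4 m[φ7→fog] = [F, T]
r4 m[φ8→rain] = [T, T]
r4 m[φ9→wind] = [F, T]
r4 m[fog→φ0] = [F, T]
r4 m[fog→φ3] = [F, T]
r4 m[fog→φ7] = [F, T]
r4 m[wet→φ1] = [T, F]
r4 m[wet→φ2] = [T, F]
r4 m[wet→φ5] = [T, F]
r4 m[cld→φ1] = [T, T]
r4 m[slip→φ3] = [T, F]
r4 m[slip→φ4] = [T, F]
r4 m[slip→φ6] = [T, F]
r4 m[ice→φ2] = [T, T]
r4 m[rain→φ0] = [T, T]
r4 m[rain→φ1] = [F, T]
r4 m[rain→φ8] = [F, T]
r4 m[wind→φ2] = [F, T]
r4 m[wind→φ9] = [T, T]
r5 m[φ0→fog] = [T, T]
r5 m[φ0→rain] = [F, T]
r5 m[φ1→wet] = [T, T]
r5 m[φ1→cld] = [F, T]
r5 m[φ1→rain] = [T, T]
r5 m[φ2→wet] = [T, F]
r5 m[φ2→ice] = [T, T]
r5 m[φ2→wind] = [T, T]
r5 m[φ3→fog] = [F, T]
r5 m[φ3→slip] = [T, T]
r5 m[φ4→slip] = [T, F]
r5 m[φ5→wet] = [T, F]
r5 m[φ6→slip] = [T, F]
r5 m[φ7→fog] = [F, T]
r5 m[φ8→rain] = [T, T]
r5 m[φ9→wind] = [F, T]
r5 m[fog→φ0] = [F, T]
r5 m[fog→φ3] = [F, T]
r5 m[fog→φ7] = [F, T]
r5 m[wet→φ1] = [T, F]
r5 m[wet→φ2] = [T, F]
r5 m[wet→φ5] = [T, F]
r5 m[cld→φ1] = [T, T]
r5 m[slip→φ3] = [T, F]
r5 m[slip→φ4] = [T, F]
r5 m[slip→φ6] = [T, F]
r5 m[ice→φ2] = [T, T]
r5 m[rain→φ0] = [T, T]
r5 m[rain→φ1] = [F, T]
r5 m[rain→φ8] = [F, T]
r5 m[wind→φ2] = [F, T]
r5 m[wind→φ9] = [T, T]
r6 m[φ0→fog] = [T, T]
r6 m[φ0→rain] = [F, T]
r6 m[φ1→wet] = [T, T]
r6 m[φ1→cld] = [F, T]
r6 m[φ1→rain] = [T, T]
r6 m[φ2→wet] = [T, F]
r6 m[φ2→ice] = [T, T]
r6 m[φ2→wind] = [T, T]
r6 m[φ3→fog] = [F, T]
r6 m[φ3→slip] = [T, T]
r6 m[φ4→slip] = [T, F]
r6 m[φ5→wet] = [T, F]
r6 m[φ6→slip] = [T, F]
r6 m[φ7→fog] = [F, T]
r6 m[φ8→rain] = [T, T]
r6 m[φ9→wind] = [F, T]
r6 m[fog→φ0] = [F, T]
r6 m[fog→φ3] = [F, T]
r6 m[fog→φ7] = [F, T]
r6 m[wet→φ1] = [T, F]
r6 m[wet→φ2] = [T, F]
r6 m[wet→φ5] = [T, F]
r6 m[cld→φ1] = [T, T]
r6 m[slip→φ3] = [T, F]
r6 m[slip→φ4] = [T, F]
r6 m[slip→φ6] = [T, F]
r6 m[ice→φ2] = [T, T]
r6 m[rain→φ0] = [T, T]
r6 m[rain→φ1] = [F, T]
r6 m[rain→φ8] = [F, T]
r6 m[wind→φ2] = [F, T]
r6 m[wind→φ9] = [T, T]
fixed point reached at round 6
b[wet] = ⊗ incoming = [T, F]

b[wet] = [T, F]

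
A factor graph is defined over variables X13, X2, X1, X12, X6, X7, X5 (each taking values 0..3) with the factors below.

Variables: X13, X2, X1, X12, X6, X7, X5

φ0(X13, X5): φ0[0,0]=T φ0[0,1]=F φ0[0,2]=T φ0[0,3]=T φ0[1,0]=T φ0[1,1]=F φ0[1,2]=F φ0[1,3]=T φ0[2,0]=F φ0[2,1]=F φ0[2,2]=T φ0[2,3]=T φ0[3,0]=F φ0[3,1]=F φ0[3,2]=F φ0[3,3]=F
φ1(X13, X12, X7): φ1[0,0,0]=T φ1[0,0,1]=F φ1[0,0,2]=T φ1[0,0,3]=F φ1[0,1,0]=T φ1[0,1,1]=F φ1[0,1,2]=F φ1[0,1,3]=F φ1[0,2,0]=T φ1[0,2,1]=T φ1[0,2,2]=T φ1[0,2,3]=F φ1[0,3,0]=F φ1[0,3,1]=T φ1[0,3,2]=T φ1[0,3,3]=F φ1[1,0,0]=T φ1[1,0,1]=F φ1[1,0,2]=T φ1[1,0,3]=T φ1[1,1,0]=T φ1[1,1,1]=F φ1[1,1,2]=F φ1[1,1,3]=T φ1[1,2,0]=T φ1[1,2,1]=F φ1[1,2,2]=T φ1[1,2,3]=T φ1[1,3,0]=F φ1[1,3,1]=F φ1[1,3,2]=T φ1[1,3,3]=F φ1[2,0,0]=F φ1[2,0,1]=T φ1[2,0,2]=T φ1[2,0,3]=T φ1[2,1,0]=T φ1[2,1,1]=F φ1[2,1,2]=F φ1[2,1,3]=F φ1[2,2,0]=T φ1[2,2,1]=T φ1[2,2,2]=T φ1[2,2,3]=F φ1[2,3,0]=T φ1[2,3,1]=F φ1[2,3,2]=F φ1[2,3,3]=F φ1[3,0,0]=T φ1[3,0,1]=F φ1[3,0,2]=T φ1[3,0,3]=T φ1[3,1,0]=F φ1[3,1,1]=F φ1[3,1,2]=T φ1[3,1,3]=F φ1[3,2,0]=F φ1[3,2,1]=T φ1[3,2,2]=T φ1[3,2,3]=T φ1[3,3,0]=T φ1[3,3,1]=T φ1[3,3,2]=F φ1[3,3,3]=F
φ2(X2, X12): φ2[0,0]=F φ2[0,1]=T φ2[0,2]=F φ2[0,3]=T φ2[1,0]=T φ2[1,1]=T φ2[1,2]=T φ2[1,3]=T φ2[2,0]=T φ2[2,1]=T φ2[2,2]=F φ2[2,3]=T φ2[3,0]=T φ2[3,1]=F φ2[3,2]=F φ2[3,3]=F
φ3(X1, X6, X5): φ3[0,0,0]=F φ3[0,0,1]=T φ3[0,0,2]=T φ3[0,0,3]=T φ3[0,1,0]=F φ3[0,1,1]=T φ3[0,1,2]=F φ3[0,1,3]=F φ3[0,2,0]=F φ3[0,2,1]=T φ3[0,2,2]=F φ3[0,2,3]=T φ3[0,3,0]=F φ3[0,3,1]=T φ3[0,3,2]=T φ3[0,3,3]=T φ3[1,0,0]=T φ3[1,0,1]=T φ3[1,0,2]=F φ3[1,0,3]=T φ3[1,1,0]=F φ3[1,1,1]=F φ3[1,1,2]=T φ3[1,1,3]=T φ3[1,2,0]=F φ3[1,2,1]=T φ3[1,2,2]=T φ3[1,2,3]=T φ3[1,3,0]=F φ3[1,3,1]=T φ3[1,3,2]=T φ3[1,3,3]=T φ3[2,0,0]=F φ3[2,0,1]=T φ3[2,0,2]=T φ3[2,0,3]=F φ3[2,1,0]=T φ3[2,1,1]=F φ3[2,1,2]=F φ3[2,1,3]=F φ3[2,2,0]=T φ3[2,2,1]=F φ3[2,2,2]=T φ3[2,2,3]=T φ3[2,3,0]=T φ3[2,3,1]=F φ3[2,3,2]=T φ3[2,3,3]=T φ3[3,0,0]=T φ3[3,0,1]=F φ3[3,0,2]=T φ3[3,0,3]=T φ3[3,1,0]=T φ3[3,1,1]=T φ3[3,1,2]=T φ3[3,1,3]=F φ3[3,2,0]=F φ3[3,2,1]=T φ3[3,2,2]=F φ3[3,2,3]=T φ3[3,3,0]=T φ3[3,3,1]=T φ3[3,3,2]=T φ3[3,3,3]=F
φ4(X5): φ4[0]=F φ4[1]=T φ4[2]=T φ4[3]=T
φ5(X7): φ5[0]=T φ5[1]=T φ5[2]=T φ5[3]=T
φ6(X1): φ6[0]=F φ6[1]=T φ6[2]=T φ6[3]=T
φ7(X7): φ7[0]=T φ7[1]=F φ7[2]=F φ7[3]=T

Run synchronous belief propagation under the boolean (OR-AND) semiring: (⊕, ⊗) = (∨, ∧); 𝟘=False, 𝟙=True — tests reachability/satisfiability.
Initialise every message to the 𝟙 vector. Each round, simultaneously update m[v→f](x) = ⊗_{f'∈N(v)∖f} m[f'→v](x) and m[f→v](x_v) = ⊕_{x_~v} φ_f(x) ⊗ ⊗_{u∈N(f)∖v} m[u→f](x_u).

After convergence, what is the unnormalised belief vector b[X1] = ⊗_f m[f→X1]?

init: all messages = 𝟙 over 4 values
r1 m[φ0→X13] = [T, T, T, F]
r1 m[φ0→X5] = [T, F, T, T]
r1 m[φ1→X13] = [T, T, T, T]
r1 m[φ1→X12] = [T, T, T, T]
r1 m[φ1→X7] = [T, T, T, T]
r1 m[φ2→X2] = [T, T, T, T]
r1 m[φ2→X12] = [T, T, T, T]
r1 m[φ3→X1] = [T, T, T, T]
r1 m[φ3→X6] = [T, T, T, T]
r1 m[φ3→X5] = [T, T, T, T]
r1 m[φ4→X5] = [F, T, T, T]
r1 m[φ5→X7] = [T, T, T, T]
r1 m[φ6→X1] = [F, T, T, T]
r1 m[φ7→X7] = [T, F, F, T]
r1 m[X13→φ0] = [T, T, T, T]
r1 m[X13→φ1] = [T, T, T, T]
r1 m[X2→φ2] = [T, T, T, T]
r1 m[X1→φ3] = [T, T, T, T]
r1 m[X1→φ6] = [T, T, T, T]
r1 m[X12→φ1] = [T, T, T, T]
r1 m[X12→φ2] = [T, T, T, T]
r1 m[X6→φ3] = [T, T, T, T]
r1 m[X7→φ1] = [T, T, T, T]
r1 m[X7→φ5] = [T, T, T, T]
r1 m[X7→φ7] = [T, T, T, T]
r1 m[X5→φ0] = [T, T, T, T]
r1 m[X5→φ3] = [T, T, T, T]
r1 m[X5→φ4] = [T, T, T, T]
r2 m[φ0→X13] = [T, T, T, F]
r2 m[φ0→X5] = [T, F, T, T]
r2 m[φ1→X13] = [T, T, T, T]
r2 m[φ1→X12] = [T, T, T, T]
r2 m[φ1→X7] = [T, T, T, T]
r2 m[φ2→X2] = [T, T, T, T]
r2 m[φ2→X12] = [T, T, T, T]
r2 m[φ3→X1] = [T, T, T, T]
r2 m[φ3→X6] = [T, T, T, T]
r2 m[φ3→X5] = [T, T, T, T]
r2 m[φ4→X5] = [F, T, T, T]
r2 m[φ5→X7] = [T, T, T, T]
r2 m[φ6→X1] = [F, T, T, T]
r2 m[φ7→X7] = [T, F, F, T]
r2 m[X13→φ0] = [T, T, T, T]
r2 m[X13→φ1] = [T, T, T, F]
r2 m[X2→φ2] = [T, T, T, T]
r2 m[X1→φ3] = [F, T, T, T]
r2 m[X1→φ6] = [T, T, T, T]
r2 m[X12→φ1] = [T, T, T, T]
r2 m[X12→φ2] = [T, T, T, T]
r2 m[X6→φ3] = [T, T, T, T]
r2 m[X7→φ1] = [T, F, F, T]
r2 m[X7→φ5] = [T, F, F, T]
r2 m[X7→φ7] = [T, T, T, T]
r2 m[X5→φ0] = [F, T, T, T]
r2 m[X5→φ3] = [F, F, T, T]
r2 m[X5→φ4] = [T, F, T, T]
r3 m[φ0→X13] = [T, T, T, F]
r3 m[φ0→X5] = [T, F, T, T]
r3 m[φ1→X13] = [T, T, T, T]
r3 m[φ1→X12] = [T, T, T, T]
r3 m[φ1→X7] = [T, T, T, T]
r3 m[φ2→X2] = [T, T, T, T]
r3 m[φ2→X12] = [T, T, T, T]
r3 m[φ3→X1] = [T, T, T, T]
r3 m[φ3→X6] = [T, T, T, T]
r3 m[φ3→X5] = [T, T, T, T]
r3 m[φ4→X5] = [F, T, T, T]
r3 m[φ5→X7] = [T, T, T, T]
r3 m[φ6→X1] = [F, T, T, T]
r3 m[φ7→X7] = [T, F, F, T]
r3 m[X13→φ0] = [T, T, T, T]
r3 m[X13→φ1] = [T, T, T, F]
r3 m[X2→φ2] = [T, T, T, T]
r3 m[X1→φ3] = [F, T, T, T]
r3 m[X1→φ6] = [T, T, T, T]
r3 m[X12→φ1] = [T, T, T, T]
r3 m[X12→φ2] = [T, T, T, T]
r3 m[X6→φ3] = [T, T, T, T]
r3 m[X7→φ1] = [T, F, F, T]
r3 m[X7→φ5] = [T, F, F, T]
r3 m[X7→φ7] = [T, T, T, T]
r3 m[X5→φ0] = [F, T, T, T]
r3 m[X5→φ3] = [F, F, T, T]
r3 m[X5→φ4] = [T, F, T, T]
fixed point reached at round 3
b[X1] = ⊗ incoming = [F, T, T, T]

b[X1] = [F, T, T, T]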